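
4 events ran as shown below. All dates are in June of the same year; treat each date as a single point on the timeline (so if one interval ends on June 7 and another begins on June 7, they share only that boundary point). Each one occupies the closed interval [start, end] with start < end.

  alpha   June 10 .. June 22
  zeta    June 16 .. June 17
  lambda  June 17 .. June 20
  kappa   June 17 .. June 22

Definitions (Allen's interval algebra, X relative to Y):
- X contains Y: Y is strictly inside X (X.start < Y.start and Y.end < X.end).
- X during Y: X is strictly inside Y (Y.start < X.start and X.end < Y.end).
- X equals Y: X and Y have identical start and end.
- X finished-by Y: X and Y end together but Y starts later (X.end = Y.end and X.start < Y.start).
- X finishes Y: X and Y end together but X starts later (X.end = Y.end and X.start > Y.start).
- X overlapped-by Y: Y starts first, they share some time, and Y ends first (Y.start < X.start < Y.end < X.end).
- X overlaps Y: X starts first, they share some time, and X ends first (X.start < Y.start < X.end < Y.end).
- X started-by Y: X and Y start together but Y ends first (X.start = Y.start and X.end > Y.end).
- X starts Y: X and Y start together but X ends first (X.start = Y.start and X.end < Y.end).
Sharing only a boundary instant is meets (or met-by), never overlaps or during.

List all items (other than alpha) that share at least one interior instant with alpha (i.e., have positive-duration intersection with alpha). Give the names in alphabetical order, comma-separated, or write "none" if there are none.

Target alpha = [June 10, June 22].
kappa [June 17, June 22] → finishes → yes.
lambda [June 17, June 20] → during → yes.
zeta [June 16, June 17] → during → yes.
Result: kappa, lambda, zeta.

kappa, lambda, zeta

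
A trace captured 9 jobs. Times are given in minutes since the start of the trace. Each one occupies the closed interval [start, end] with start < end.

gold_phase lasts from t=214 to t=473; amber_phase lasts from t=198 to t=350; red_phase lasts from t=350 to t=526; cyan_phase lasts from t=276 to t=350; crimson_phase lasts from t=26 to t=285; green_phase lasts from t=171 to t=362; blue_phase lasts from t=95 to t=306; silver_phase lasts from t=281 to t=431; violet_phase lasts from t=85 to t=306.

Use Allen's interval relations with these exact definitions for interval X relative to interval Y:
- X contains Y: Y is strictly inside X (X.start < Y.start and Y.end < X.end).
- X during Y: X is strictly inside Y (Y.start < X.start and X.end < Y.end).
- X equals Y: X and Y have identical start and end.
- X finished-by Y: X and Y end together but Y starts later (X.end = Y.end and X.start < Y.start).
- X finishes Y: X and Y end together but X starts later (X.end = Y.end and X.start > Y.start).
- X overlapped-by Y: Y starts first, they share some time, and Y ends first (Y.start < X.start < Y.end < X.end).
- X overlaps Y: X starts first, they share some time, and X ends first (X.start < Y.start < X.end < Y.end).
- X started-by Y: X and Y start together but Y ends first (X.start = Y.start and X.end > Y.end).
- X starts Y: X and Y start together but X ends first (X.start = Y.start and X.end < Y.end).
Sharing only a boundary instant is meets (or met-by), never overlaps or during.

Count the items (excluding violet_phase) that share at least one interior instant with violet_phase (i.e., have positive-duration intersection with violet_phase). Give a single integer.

Target violet_phase = [t=85, t=306].
amber_phase [t=198, t=350] → overlapped-by → counts.
blue_phase [t=95, t=306] → finishes → counts.
crimson_phase [t=26, t=285] → overlaps → counts.
cyan_phase [t=276, t=350] → overlapped-by → counts.
gold_phase [t=214, t=473] → overlapped-by → counts.
green_phase [t=171, t=362] → overlapped-by → counts.
red_phase [t=350, t=526] → after → no.
silver_phase [t=281, t=431] → overlapped-by → counts.
Total: 7.

7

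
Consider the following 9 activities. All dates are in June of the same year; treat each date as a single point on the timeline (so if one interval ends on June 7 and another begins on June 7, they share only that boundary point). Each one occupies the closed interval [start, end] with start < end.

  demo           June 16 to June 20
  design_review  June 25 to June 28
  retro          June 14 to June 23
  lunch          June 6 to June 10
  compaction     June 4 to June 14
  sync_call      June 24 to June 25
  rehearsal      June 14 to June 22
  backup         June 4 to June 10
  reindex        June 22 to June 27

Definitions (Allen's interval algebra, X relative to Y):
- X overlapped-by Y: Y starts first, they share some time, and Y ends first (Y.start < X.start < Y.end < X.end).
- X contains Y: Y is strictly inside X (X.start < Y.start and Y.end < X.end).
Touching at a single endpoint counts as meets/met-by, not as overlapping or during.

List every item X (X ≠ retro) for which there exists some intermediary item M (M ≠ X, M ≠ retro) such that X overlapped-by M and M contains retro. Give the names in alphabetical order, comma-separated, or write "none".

Target retro = [June 14, June 23].
Intermediaries M with M contains retro: none.
Union: none.

none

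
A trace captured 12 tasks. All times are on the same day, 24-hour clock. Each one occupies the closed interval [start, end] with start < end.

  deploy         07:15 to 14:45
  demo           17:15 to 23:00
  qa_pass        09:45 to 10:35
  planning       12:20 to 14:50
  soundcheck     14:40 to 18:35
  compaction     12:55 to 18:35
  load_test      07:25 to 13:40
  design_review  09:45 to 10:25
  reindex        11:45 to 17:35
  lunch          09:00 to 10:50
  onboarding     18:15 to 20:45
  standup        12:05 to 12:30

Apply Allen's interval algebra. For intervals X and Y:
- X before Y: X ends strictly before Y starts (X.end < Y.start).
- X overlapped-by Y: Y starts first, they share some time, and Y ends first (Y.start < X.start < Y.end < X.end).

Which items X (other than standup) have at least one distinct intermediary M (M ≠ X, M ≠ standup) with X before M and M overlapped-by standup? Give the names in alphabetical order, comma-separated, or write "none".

design_review, lunch, qa_pass

Target standup = [12:05, 12:30].
Intermediaries M with M overlapped-by standup: planning.
Via planning — items with X before planning: design_review, lunch, qa_pass.
Union: design_review, lunch, qa_pass.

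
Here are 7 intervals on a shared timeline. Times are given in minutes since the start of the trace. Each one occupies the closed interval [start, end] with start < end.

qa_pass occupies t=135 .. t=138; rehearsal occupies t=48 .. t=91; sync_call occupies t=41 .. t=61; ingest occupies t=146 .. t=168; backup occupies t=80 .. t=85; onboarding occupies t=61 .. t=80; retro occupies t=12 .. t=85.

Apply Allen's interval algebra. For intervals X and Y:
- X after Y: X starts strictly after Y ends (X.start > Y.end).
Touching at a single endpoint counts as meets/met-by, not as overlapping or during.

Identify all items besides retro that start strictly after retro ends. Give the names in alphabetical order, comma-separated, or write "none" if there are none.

Target retro = [t=12, t=85].
backup [t=80, t=85] → finishes → no.
ingest [t=146, t=168] → after → yes.
onboarding [t=61, t=80] → during → no.
qa_pass [t=135, t=138] → after → yes.
rehearsal [t=48, t=91] → overlapped-by → no.
sync_call [t=41, t=61] → during → no.
Result: ingest, qa_pass.

ingest, qa_pass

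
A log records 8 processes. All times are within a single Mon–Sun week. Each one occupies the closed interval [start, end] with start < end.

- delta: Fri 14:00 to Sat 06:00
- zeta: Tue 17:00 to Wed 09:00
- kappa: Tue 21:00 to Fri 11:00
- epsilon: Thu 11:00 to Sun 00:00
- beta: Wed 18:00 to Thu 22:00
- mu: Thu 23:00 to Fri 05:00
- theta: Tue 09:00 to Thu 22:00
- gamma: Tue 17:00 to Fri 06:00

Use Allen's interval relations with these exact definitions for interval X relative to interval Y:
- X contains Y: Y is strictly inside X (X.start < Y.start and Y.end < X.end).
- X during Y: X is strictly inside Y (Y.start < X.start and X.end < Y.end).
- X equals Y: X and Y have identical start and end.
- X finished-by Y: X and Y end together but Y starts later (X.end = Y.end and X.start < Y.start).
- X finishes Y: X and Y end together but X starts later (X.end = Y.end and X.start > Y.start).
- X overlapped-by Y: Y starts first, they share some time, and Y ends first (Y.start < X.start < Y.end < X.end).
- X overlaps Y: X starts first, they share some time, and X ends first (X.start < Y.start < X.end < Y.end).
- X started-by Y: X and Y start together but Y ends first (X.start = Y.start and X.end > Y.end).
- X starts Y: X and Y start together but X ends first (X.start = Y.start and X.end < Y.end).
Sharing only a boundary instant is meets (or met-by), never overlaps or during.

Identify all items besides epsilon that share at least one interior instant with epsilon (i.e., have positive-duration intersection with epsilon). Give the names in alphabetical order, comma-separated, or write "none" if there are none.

beta, delta, gamma, kappa, mu, theta

Target epsilon = [Thu 11:00, Sun 00:00].
beta [Wed 18:00, Thu 22:00] → overlaps → yes.
delta [Fri 14:00, Sat 06:00] → during → yes.
gamma [Tue 17:00, Fri 06:00] → overlaps → yes.
kappa [Tue 21:00, Fri 11:00] → overlaps → yes.
mu [Thu 23:00, Fri 05:00] → during → yes.
theta [Tue 09:00, Thu 22:00] → overlaps → yes.
zeta [Tue 17:00, Wed 09:00] → before → no.
Result: beta, delta, gamma, kappa, mu, theta.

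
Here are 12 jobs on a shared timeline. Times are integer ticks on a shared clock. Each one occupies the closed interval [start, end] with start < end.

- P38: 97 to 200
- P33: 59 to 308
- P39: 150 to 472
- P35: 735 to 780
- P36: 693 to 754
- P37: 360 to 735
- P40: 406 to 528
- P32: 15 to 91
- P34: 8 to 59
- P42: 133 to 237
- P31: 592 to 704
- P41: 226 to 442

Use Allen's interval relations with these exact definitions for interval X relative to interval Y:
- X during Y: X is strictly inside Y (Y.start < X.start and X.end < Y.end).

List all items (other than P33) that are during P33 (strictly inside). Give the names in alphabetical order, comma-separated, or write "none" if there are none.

Target P33 = [59, 308].
P31 [592, 704] → after → no.
P32 [15, 91] → overlaps → no.
P34 [8, 59] → meets → no.
P35 [735, 780] → after → no.
P36 [693, 754] → after → no.
P37 [360, 735] → after → no.
P38 [97, 200] → during → yes.
P39 [150, 472] → overlapped-by → no.
P40 [406, 528] → after → no.
P41 [226, 442] → overlapped-by → no.
P42 [133, 237] → during → yes.
Result: P38, P42.

P38, P42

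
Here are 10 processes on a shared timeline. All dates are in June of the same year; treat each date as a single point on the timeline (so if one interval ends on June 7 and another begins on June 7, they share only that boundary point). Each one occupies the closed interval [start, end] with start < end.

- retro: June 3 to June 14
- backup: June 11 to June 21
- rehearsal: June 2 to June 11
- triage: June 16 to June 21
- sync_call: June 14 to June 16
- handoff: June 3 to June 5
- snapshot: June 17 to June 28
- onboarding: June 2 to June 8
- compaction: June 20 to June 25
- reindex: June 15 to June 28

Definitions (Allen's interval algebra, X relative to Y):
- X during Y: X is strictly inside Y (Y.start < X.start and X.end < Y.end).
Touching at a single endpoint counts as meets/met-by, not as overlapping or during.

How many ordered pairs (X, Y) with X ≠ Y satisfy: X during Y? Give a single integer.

6

Checking all 90 ordered pairs for relation 'during'; matching pairs in alphabetical order:
(compaction, reindex): compaction during reindex ✓
(compaction, snapshot): compaction during snapshot ✓
(handoff, onboarding): handoff during onboarding ✓
(handoff, rehearsal): handoff during rehearsal ✓
(sync_call, backup): sync_call during backup ✓
(triage, reindex): triage during reindex ✓
Count: 6.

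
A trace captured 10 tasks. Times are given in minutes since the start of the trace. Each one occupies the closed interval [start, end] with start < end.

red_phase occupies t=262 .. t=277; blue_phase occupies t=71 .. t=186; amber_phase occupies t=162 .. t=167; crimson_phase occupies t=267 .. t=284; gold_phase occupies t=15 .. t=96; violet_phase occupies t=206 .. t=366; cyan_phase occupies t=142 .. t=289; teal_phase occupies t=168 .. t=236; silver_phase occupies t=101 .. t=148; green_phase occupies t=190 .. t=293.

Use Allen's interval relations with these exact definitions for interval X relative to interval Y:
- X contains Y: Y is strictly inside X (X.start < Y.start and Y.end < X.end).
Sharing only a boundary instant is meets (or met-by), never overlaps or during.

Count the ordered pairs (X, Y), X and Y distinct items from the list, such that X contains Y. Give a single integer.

10

Checking all 90 ordered pairs for relation 'contains'; matching pairs in alphabetical order:
(blue_phase, amber_phase): blue_phase contains amber_phase ✓
(blue_phase, silver_phase): blue_phase contains silver_phase ✓
(cyan_phase, amber_phase): cyan_phase contains amber_phase ✓
(cyan_phase, crimson_phase): cyan_phase contains crimson_phase ✓
(cyan_phase, red_phase): cyan_phase contains red_phase ✓
(cyan_phase, teal_phase): cyan_phase contains teal_phase ✓
(green_phase, crimson_phase): green_phase contains crimson_phase ✓
(green_phase, red_phase): green_phase contains red_phase ✓
(violet_phase, crimson_phase): violet_phase contains crimson_phase ✓
(violet_phase, red_phase): violet_phase contains red_phase ✓
Count: 10.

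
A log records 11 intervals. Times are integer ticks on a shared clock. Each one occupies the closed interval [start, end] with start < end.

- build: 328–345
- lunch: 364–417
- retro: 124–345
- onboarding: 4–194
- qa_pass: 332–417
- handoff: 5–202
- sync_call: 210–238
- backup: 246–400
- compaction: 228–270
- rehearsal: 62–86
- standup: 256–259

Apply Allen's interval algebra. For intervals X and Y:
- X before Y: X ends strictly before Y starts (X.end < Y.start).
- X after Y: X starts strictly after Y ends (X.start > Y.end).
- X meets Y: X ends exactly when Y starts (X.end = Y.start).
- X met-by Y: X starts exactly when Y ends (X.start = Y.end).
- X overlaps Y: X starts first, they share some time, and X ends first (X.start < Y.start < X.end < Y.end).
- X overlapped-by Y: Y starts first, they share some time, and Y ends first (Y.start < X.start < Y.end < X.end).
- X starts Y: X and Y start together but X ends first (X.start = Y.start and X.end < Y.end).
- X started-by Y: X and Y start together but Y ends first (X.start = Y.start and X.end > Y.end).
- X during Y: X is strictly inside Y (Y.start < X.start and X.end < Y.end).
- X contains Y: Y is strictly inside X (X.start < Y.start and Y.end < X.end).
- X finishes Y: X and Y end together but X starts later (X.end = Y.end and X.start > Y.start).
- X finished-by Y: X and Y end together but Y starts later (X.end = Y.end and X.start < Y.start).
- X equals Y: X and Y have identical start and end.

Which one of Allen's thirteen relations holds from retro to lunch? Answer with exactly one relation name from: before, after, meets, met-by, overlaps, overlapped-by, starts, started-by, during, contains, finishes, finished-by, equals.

before

retro = [124, 345]; lunch = [364, 417].
Compare endpoints: retro.start < lunch.start, retro.start < lunch.end, retro.end < lunch.start, retro.end < lunch.end.
That pattern is 'before'.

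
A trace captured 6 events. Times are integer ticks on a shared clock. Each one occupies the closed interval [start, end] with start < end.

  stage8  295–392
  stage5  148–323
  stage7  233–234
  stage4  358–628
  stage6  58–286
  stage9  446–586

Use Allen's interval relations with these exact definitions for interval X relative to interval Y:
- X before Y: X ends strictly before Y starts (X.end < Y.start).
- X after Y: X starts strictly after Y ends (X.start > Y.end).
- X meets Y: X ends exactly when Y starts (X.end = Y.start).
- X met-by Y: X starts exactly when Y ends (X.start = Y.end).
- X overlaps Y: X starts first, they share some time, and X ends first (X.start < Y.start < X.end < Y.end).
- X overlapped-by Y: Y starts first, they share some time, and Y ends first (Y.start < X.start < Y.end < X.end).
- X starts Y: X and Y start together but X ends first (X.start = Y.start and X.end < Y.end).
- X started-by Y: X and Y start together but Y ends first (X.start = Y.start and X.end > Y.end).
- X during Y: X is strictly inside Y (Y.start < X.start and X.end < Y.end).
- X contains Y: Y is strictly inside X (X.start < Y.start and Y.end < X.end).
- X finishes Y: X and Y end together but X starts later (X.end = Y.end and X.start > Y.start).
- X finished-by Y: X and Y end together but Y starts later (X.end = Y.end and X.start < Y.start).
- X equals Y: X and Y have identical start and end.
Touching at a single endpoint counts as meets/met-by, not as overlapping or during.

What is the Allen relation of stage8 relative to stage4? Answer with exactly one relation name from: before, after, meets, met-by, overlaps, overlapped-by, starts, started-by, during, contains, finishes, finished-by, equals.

stage8 = [295, 392]; stage4 = [358, 628].
Compare endpoints: stage8.start < stage4.start, stage8.start < stage4.end, stage8.end > stage4.start, stage8.end < stage4.end.
That pattern is 'overlaps'.

overlaps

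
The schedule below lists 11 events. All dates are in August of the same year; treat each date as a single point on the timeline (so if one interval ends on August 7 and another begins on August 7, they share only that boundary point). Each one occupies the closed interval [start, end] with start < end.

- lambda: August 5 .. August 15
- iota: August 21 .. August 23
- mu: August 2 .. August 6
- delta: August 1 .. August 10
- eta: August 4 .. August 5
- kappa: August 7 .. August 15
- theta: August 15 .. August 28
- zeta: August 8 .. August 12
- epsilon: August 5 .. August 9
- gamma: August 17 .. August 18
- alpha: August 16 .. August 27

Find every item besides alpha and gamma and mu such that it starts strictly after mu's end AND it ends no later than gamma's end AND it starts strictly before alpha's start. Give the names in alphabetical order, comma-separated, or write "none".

Conditions: its start is strictly after mu's end (X.start > August 6) AND its end is no later than gamma's end (X.end <= August 18) AND its start is strictly before alpha's start (X.start < August 16).
delta: start August 1 > August 6? ✗; end August 10 <= August 18? ✓; start August 1 < August 16? ✓ → no.
epsilon: start August 5 > August 6? ✗; end August 9 <= August 18? ✓; start August 5 < August 16? ✓ → no.
eta: start August 4 > August 6? ✗; end August 5 <= August 18? ✓; start August 4 < August 16? ✓ → no.
iota: start August 21 > August 6? ✓; end August 23 <= August 18? ✗; start August 21 < August 16? ✗ → no.
kappa: start August 7 > August 6? ✓; end August 15 <= August 18? ✓; start August 7 < August 16? ✓ → yes.
lambda: start August 5 > August 6? ✗; end August 15 <= August 18? ✓; start August 5 < August 16? ✓ → no.
theta: start August 15 > August 6? ✓; end August 28 <= August 18? ✗; start August 15 < August 16? ✓ → no.
zeta: start August 8 > August 6? ✓; end August 12 <= August 18? ✓; start August 8 < August 16? ✓ → yes.
Result: kappa, zeta.

kappa, zeta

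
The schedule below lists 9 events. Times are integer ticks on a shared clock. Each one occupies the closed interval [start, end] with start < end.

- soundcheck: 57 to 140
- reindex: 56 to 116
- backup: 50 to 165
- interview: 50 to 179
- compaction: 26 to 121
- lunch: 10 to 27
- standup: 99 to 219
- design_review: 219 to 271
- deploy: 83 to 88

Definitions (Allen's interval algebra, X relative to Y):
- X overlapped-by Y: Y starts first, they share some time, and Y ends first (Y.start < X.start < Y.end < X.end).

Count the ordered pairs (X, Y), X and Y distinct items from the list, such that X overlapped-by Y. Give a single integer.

Checking all 72 ordered pairs for relation 'overlapped-by'; matching pairs in alphabetical order:
(backup, compaction): backup overlapped-by compaction ✓
(compaction, lunch): compaction overlapped-by lunch ✓
(interview, compaction): interview overlapped-by compaction ✓
(soundcheck, compaction): soundcheck overlapped-by compaction ✓
(soundcheck, reindex): soundcheck overlapped-by reindex ✓
(standup, backup): standup overlapped-by backup ✓
(standup, compaction): standup overlapped-by compaction ✓
(standup, interview): standup overlapped-by interview ✓
(standup, reindex): standup overlapped-by reindex ✓
(standup, soundcheck): standup overlapped-by soundcheck ✓
Count: 10.

10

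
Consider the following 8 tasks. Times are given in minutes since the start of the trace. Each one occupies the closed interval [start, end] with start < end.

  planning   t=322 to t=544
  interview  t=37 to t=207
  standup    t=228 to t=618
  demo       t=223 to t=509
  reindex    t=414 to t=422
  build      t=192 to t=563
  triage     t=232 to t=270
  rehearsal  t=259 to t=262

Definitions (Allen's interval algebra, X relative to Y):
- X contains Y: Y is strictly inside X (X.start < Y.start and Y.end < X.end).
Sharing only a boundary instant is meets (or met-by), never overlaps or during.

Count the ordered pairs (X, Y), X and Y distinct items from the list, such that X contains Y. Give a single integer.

14

Checking all 56 ordered pairs for relation 'contains'; matching pairs in alphabetical order:
(build, demo): build contains demo ✓
(build, planning): build contains planning ✓
(build, rehearsal): build contains rehearsal ✓
(build, reindex): build contains reindex ✓
(build, triage): build contains triage ✓
(demo, rehearsal): demo contains rehearsal ✓
(demo, reindex): demo contains reindex ✓
(demo, triage): demo contains triage ✓
(planning, reindex): planning contains reindex ✓
(standup, planning): standup contains planning ✓
(standup, rehearsal): standup contains rehearsal ✓
(standup, reindex): standup contains reindex ✓
(standup, triage): standup contains triage ✓
(triage, rehearsal): triage contains rehearsal ✓
Count: 14.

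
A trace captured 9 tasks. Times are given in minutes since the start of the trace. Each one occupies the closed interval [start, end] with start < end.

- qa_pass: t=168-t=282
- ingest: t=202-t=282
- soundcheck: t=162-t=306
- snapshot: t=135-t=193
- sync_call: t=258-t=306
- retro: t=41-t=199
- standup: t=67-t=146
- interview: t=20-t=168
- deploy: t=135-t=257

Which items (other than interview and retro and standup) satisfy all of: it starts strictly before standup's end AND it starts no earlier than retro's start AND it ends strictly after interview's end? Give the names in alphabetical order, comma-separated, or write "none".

Conditions: its start is strictly before standup's end (X.start < t=146) AND its start is no earlier than retro's start (X.start >= t=41) AND its end is strictly after interview's end (X.end > t=168).
deploy: start t=135 < t=146? ✓; start t=135 >= t=41? ✓; end t=257 > t=168? ✓ → yes.
ingest: start t=202 < t=146? ✗; start t=202 >= t=41? ✓; end t=282 > t=168? ✓ → no.
qa_pass: start t=168 < t=146? ✗; start t=168 >= t=41? ✓; end t=282 > t=168? ✓ → no.
snapshot: start t=135 < t=146? ✓; start t=135 >= t=41? ✓; end t=193 > t=168? ✓ → yes.
soundcheck: start t=162 < t=146? ✗; start t=162 >= t=41? ✓; end t=306 > t=168? ✓ → no.
sync_call: start t=258 < t=146? ✗; start t=258 >= t=41? ✓; end t=306 > t=168? ✓ → no.
Result: deploy, snapshot.

deploy, snapshot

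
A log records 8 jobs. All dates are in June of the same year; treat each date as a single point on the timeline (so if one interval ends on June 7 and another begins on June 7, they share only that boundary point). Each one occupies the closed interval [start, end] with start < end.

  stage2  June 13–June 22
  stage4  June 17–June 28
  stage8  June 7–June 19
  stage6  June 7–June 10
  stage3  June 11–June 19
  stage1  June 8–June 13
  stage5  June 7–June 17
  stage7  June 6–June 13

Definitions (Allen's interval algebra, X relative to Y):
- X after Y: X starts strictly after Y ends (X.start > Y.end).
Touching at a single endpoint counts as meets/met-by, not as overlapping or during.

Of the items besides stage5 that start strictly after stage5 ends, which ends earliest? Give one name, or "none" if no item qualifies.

none

Target stage5 = [June 7, June 17].
stage1 [June 8, June 13] → during → excluded.
stage2 [June 13, June 22] → overlapped-by → excluded.
stage3 [June 11, June 19] → overlapped-by → excluded.
stage4 [June 17, June 28] → met-by → excluded.
stage6 [June 7, June 10] → starts → excluded.
stage7 [June 6, June 13] → overlaps → excluded.
stage8 [June 7, June 19] → started-by → excluded.
No candidates → none.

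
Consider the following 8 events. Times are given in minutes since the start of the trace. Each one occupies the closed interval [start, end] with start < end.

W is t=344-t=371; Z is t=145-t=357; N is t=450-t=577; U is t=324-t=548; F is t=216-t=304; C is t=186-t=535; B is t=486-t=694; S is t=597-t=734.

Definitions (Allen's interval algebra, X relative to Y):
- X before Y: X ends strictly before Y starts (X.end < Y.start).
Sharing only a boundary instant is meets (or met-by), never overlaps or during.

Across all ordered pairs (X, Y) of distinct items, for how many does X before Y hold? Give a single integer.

Checking all 56 ordered pairs for relation 'before'; matching pairs in alphabetical order:
(C, S): C before S ✓
(F, B): F before B ✓
(F, N): F before N ✓
(F, S): F before S ✓
(F, U): F before U ✓
(F, W): F before W ✓
(N, S): N before S ✓
(U, S): U before S ✓
(W, B): W before B ✓
(W, N): W before N ✓
(W, S): W before S ✓
(Z, B): Z before B ✓
(Z, N): Z before N ✓
(Z, S): Z before S ✓
Count: 14.

14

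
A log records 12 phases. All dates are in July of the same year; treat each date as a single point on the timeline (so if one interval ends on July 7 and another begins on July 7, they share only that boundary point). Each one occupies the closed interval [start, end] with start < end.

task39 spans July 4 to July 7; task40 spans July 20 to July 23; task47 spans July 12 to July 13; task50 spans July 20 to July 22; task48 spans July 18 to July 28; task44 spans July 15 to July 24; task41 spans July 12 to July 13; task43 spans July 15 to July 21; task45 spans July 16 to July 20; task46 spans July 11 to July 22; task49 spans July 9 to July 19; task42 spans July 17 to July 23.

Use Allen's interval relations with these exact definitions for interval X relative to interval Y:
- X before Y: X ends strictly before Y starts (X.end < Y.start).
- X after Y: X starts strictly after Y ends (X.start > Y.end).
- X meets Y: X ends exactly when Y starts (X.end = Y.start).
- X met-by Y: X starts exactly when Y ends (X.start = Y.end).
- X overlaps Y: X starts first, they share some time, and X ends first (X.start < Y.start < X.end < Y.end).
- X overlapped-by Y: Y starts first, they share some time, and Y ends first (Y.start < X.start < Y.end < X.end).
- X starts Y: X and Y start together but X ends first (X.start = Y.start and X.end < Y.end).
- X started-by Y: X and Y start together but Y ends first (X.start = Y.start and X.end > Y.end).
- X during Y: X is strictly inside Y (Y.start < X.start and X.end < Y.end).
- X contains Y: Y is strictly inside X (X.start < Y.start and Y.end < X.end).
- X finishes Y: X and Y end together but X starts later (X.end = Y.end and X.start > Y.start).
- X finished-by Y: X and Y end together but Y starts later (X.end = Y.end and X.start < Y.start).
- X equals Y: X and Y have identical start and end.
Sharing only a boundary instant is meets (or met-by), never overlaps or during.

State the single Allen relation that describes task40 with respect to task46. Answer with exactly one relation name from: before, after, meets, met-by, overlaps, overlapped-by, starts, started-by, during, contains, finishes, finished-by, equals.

overlapped-by

task40 = [July 20, July 23]; task46 = [July 11, July 22].
Compare endpoints: task40.start > task46.start, task40.start < task46.end, task40.end > task46.start, task40.end > task46.end.
That pattern is 'overlapped-by'.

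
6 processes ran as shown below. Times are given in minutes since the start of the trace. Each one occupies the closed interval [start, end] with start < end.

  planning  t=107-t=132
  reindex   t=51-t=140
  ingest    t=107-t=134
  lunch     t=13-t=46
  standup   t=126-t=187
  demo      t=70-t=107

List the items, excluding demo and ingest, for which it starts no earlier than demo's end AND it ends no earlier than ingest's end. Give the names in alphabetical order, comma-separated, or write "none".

Conditions: its start is no earlier than demo's end (X.start >= t=107) AND its end is no earlier than ingest's end (X.end >= t=134).
lunch: start t=13 >= t=107? ✗; end t=46 >= t=134? ✗ → no.
planning: start t=107 >= t=107? ✓; end t=132 >= t=134? ✗ → no.
reindex: start t=51 >= t=107? ✗; end t=140 >= t=134? ✓ → no.
standup: start t=126 >= t=107? ✓; end t=187 >= t=134? ✓ → yes.
Result: standup.

standup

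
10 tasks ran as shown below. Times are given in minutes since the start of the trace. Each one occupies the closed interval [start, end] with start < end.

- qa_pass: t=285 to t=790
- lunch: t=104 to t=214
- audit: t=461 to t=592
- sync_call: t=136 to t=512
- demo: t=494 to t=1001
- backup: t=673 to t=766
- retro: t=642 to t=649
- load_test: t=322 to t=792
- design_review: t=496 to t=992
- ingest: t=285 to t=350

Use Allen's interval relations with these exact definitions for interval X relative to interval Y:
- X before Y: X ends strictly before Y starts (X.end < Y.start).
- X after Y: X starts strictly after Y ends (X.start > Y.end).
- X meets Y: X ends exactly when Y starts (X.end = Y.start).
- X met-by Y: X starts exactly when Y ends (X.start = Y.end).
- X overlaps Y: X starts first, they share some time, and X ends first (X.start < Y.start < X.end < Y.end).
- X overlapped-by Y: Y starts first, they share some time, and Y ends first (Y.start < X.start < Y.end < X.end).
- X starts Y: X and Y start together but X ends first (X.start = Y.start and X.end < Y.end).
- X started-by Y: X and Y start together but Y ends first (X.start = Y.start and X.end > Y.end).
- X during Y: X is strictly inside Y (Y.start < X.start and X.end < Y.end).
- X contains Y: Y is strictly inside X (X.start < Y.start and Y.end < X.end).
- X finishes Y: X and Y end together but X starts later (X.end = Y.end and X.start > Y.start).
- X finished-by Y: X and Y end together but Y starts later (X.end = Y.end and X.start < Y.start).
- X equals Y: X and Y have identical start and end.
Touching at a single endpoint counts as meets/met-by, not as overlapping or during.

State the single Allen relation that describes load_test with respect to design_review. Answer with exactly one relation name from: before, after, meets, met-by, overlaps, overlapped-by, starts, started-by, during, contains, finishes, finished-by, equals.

load_test = [t=322, t=792]; design_review = [t=496, t=992].
Compare endpoints: load_test.start < design_review.start, load_test.start < design_review.end, load_test.end > design_review.start, load_test.end < design_review.end.
That pattern is 'overlaps'.

overlaps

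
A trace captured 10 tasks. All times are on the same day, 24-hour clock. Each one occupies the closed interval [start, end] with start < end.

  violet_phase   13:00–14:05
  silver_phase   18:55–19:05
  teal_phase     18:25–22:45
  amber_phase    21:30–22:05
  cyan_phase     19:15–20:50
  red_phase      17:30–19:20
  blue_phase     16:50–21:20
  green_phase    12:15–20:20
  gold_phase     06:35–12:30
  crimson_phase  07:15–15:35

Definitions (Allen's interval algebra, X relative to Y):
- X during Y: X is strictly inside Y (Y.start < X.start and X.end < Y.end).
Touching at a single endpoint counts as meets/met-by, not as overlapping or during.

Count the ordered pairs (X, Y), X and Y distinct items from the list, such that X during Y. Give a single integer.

11

Checking all 90 ordered pairs for relation 'during'; matching pairs in alphabetical order:
(amber_phase, teal_phase): amber_phase during teal_phase ✓
(cyan_phase, blue_phase): cyan_phase during blue_phase ✓
(cyan_phase, teal_phase): cyan_phase during teal_phase ✓
(red_phase, blue_phase): red_phase during blue_phase ✓
(red_phase, green_phase): red_phase during green_phase ✓
(silver_phase, blue_phase): silver_phase during blue_phase ✓
(silver_phase, green_phase): silver_phase during green_phase ✓
(silver_phase, red_phase): silver_phase during red_phase ✓
(silver_phase, teal_phase): silver_phase during teal_phase ✓
(violet_phase, crimson_phase): violet_phase during crimson_phase ✓
(violet_phase, green_phase): violet_phase during green_phase ✓
Count: 11.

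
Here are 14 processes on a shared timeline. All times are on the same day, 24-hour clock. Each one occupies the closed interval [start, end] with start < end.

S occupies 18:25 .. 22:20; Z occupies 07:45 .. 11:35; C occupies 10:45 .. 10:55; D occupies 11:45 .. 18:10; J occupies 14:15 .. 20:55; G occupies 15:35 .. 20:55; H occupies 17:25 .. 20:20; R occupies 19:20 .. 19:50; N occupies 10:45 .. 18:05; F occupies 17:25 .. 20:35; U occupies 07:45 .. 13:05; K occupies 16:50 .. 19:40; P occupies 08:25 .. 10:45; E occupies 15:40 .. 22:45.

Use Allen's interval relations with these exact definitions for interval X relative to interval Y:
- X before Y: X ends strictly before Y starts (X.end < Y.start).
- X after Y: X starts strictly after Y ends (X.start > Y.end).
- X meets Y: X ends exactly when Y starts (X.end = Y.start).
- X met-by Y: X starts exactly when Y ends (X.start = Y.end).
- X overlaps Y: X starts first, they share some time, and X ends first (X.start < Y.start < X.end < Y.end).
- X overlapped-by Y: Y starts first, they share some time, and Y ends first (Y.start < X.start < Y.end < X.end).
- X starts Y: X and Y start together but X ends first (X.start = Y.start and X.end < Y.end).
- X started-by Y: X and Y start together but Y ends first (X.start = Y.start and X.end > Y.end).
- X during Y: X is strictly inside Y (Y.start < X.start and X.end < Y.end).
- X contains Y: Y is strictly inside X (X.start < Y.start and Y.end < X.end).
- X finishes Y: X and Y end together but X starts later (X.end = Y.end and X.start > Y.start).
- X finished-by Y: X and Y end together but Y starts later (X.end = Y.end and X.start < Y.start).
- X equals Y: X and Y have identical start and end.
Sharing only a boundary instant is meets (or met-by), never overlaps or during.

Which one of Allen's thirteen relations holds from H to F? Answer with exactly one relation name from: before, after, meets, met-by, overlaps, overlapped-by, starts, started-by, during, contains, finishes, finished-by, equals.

H = [17:25, 20:20]; F = [17:25, 20:35].
Compare endpoints: H.start = F.start, H.start < F.end, H.end > F.start, H.end < F.end.
That pattern is 'starts'.

starts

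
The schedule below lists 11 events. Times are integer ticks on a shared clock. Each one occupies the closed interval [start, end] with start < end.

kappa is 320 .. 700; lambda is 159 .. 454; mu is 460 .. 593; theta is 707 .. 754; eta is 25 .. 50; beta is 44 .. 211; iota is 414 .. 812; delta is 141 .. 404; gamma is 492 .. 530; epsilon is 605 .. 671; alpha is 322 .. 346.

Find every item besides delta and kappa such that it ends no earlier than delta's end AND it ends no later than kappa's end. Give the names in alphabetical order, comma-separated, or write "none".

epsilon, gamma, lambda, mu

Conditions: its end is no earlier than delta's end (X.end >= 404) AND its end is no later than kappa's end (X.end <= 700).
alpha: end 346 >= 404? ✗; end 346 <= 700? ✓ → no.
beta: end 211 >= 404? ✗; end 211 <= 700? ✓ → no.
epsilon: end 671 >= 404? ✓; end 671 <= 700? ✓ → yes.
eta: end 50 >= 404? ✗; end 50 <= 700? ✓ → no.
gamma: end 530 >= 404? ✓; end 530 <= 700? ✓ → yes.
iota: end 812 >= 404? ✓; end 812 <= 700? ✗ → no.
lambda: end 454 >= 404? ✓; end 454 <= 700? ✓ → yes.
mu: end 593 >= 404? ✓; end 593 <= 700? ✓ → yes.
theta: end 754 >= 404? ✓; end 754 <= 700? ✗ → no.
Result: epsilon, gamma, lambda, mu.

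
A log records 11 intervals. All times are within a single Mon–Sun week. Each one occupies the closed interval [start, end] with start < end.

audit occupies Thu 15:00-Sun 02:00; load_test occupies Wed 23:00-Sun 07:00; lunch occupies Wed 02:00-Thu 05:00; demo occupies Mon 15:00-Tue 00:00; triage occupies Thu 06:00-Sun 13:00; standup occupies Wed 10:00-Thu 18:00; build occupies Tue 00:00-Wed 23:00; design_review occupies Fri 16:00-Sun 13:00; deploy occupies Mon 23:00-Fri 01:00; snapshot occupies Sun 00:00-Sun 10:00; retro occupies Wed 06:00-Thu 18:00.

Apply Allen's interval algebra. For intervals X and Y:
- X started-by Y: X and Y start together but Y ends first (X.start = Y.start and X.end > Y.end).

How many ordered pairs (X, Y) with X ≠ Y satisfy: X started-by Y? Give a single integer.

Checking all 110 ordered pairs for relation 'started-by'; matching pairs in alphabetical order:
No pair satisfies it.
Count: 0.

0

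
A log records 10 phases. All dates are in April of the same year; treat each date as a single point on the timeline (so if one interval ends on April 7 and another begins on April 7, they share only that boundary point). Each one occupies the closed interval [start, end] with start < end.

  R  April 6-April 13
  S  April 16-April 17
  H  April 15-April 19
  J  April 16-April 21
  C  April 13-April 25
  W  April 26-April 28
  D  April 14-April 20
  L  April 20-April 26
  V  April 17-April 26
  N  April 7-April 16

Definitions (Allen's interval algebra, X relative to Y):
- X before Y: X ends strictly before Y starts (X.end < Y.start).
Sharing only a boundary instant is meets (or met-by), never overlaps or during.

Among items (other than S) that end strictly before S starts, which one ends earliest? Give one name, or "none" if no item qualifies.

Target S = [April 16, April 17].
C [April 13, April 25] → contains → excluded.
D [April 14, April 20] → contains → excluded.
H [April 15, April 19] → contains → excluded.
J [April 16, April 21] → started-by → excluded.
L [April 20, April 26] → after → excluded.
N [April 7, April 16] → meets → excluded.
R [April 6, April 13] → before → candidate.
V [April 17, April 26] → met-by → excluded.
W [April 26, April 28] → after → excluded.
Among candidates, earliest end is April 13 → R.

R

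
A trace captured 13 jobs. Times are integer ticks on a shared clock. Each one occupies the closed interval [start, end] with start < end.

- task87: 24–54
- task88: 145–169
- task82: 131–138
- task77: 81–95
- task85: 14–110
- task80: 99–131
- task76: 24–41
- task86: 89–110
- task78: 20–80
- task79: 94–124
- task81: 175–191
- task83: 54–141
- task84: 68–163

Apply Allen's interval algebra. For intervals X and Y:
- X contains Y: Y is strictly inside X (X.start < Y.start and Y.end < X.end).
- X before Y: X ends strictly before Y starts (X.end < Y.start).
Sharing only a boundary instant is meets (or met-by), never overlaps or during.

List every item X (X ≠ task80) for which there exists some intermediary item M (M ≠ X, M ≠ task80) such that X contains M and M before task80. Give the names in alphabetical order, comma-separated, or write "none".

task78, task83, task84, task85

Target task80 = [99, 131].
Intermediaries M with M before task80: task76, task77, task78, task87.
Via task76 — items with X contains task76: task78, task85.
Via task77 — items with X contains task77: task83, task84, task85.
Via task78 — items with X contains task78: task85.
Via task87 — items with X contains task87: task78, task85.
Union: task78, task83, task84, task85.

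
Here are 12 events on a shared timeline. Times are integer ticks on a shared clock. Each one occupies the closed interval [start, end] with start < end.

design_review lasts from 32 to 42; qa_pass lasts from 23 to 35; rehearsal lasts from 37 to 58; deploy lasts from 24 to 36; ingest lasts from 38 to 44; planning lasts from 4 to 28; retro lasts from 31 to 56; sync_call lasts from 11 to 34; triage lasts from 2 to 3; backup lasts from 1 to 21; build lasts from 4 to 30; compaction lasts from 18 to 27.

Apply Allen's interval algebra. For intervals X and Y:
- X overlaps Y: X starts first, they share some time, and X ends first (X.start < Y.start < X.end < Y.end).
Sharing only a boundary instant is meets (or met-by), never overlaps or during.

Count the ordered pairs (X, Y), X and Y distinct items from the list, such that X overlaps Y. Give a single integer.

24

Checking all 132 ordered pairs for relation 'overlaps'; matching pairs in alphabetical order:
(backup, build): backup overlaps build ✓
(backup, compaction): backup overlaps compaction ✓
(backup, planning): backup overlaps planning ✓
(backup, sync_call): backup overlaps sync_call ✓
(build, deploy): build overlaps deploy ✓
(build, qa_pass): build overlaps qa_pass ✓
(build, sync_call): build overlaps sync_call ✓
(compaction, deploy): compaction overlaps deploy ✓
(compaction, qa_pass): compaction overlaps qa_pass ✓
(deploy, design_review): deploy overlaps design_review ✓
(deploy, retro): deploy overlaps retro ✓
(design_review, ingest): design_review overlaps ingest ✓
(design_review, rehearsal): design_review overlaps rehearsal ✓
(planning, deploy): planning overlaps deploy ✓
(planning, qa_pass): planning overlaps qa_pass ✓
(planning, sync_call): planning overlaps sync_call ✓
(qa_pass, deploy): qa_pass overlaps deploy ✓
(qa_pass, design_review): qa_pass overlaps design_review ✓
(qa_pass, retro): qa_pass overlaps retro ✓
(retro, rehearsal): retro overlaps rehearsal ✓
(sync_call, deploy): sync_call overlaps deploy ✓
(sync_call, design_review): sync_call overlaps design_review ✓
(sync_call, qa_pass): sync_call overlaps qa_pass ✓
(sync_call, retro): sync_call overlaps retro ✓
Count: 24.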